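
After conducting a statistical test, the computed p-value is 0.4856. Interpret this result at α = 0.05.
Since p = 0.4856 > α = 0.05, fail to reject H₀.
There is insufficient evidence to reject the null hypothesis; the result is not statistically significant at the 0.05 level.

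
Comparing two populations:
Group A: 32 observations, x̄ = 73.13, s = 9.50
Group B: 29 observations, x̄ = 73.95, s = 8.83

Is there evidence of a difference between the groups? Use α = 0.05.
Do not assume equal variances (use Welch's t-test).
Welch's two-sample t-test:
H₀: μ₁ = μ₂
H₁: μ₁ ≠ μ₂
s₁²/n₁ = 9.50²/32 = 2.8203,  s₂²/n₂ = 8.83²/29 = 2.6886
SE = √(s₁²/n₁ + s₂²/n₂) = √(2.8203 + 2.6886) = 2.3471
df (Welch-Satterthwaite) = (s₁²/n₁ + s₂²/n₂)² / [(s₁²/n₁)²/(n₁-1) + (s₂²/n₂)²/(n₂-1)] ≈ 58.96
t = (x̄₁ - x̄₂) / SE = (73.13 - 73.95) / 2.3471 = -0.82 / 2.3471 = -0.349
p-value = 0.7281

Since p-value > α = 0.05, we fail to reject H₀.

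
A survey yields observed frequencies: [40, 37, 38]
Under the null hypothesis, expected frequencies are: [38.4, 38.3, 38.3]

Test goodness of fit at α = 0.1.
Chi-square goodness of fit test:
H₀: observed counts match expected distribution
H₁: observed counts differ from expected distribution
df = k - 1 = 2
χ² = Σ(O - E)²/E
   = (40 - 38.4)²/38.4 + (37 - 38.3)²/38.3 + (38 - 38.3)²/38.3
   = 0.067 + 0.044 + 0.002
   = 0.11
p-value = 0.9450

Since p-value > α = 0.1, we fail to reject H₀.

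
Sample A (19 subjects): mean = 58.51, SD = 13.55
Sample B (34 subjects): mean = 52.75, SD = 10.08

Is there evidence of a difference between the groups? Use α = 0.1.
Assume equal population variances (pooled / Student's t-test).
Student's two-sample t-test (equal variances):
H₀: μ₁ = μ₂
H₁: μ₁ ≠ μ₂
df = n₁ + n₂ - 2 = 51
Pooled variance s_p² = [(n₁-1)s₁² + (n₂-1)s₂²] / (n₁ + n₂ - 2) = [(18)(13.55²) + (33)(10.08²)] / 51 = 130.5462
SE = √(s_p²(1/n₁ + 1/n₂)) = √(130.5462 × (1/19 + 1/34)) = 3.2727
t = (x̄₁ - x̄₂) / SE = (58.51 - 52.75) / 3.2727 = 5.76 / 3.2727 = 1.760
p-value = 0.0844

Since p-value < α = 0.1, we reject H₀.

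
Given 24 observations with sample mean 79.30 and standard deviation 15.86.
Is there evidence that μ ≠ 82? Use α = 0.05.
One-sample t-test:
H₀: μ = 82
H₁: μ ≠ 82
df = n - 1 = 23
t = (x̄ - μ₀) / (s/√n) = (79.30 - 82) / (15.86/√24) = -0.834
p-value = 0.4129

Since p-value > α = 0.05, we fail to reject H₀.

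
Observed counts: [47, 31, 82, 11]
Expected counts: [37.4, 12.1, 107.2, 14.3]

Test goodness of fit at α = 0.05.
Chi-square goodness of fit test:
H₀: observed counts match expected distribution
H₁: observed counts differ from expected distribution
df = k - 1 = 3
χ² = Σ(O - E)²/E
   = (47 - 37.4)²/37.4 + (31 - 12.1)²/12.1 + (82 - 107.2)²/107.2 + (11 - 14.3)²/14.3
   = 2.464 + 29.521 + 5.924 + 0.762
   = 38.67
p-value < 0.0001

Since p-value < α = 0.05, we reject H₀.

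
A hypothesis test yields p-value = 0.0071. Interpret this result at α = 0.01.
Since p = 0.0071 < α = 0.01, reject H₀.
There is sufficient evidence to reject the null hypothesis; the result is statistically significant at the 0.01 level.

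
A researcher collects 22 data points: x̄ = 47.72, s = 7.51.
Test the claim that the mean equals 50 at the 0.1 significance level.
One-sample t-test:
H₀: μ = 50
H₁: μ ≠ 50
df = n - 1 = 21
t = (x̄ - μ₀) / (s/√n) = (47.72 - 50) / (7.51/√22) = -1.424
p-value = 0.1691

Since p-value > α = 0.1, we fail to reject H₀.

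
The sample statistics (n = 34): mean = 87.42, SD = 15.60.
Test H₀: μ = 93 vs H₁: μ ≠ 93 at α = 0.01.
One-sample t-test:
H₀: μ = 93
H₁: μ ≠ 93
df = n - 1 = 33
t = (x̄ - μ₀) / (s/√n) = (87.42 - 93) / (15.60/√34) = -2.086
p-value = 0.0448

Since p-value > α = 0.01, we fail to reject H₀.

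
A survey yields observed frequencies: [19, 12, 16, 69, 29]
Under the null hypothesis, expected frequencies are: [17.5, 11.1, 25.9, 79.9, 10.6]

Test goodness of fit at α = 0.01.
Chi-square goodness of fit test:
H₀: observed counts match expected distribution
H₁: observed counts differ from expected distribution
df = k - 1 = 4
χ² = Σ(O - E)²/E
   = (19 - 17.5)²/17.5 + (12 - 11.1)²/11.1 + (16 - 25.9)²/25.9 + (69 - 79.9)²/79.9 + (29 - 10.6)²/10.6
   = 0.129 + 0.073 + 3.784 + 1.487 + 31.940
   = 37.41
p-value < 0.0001

Since p-value < α = 0.01, we reject H₀.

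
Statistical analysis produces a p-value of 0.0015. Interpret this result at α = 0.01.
Since p = 0.0015 < α = 0.01, reject H₀.
There is sufficient evidence to reject the null hypothesis; the result is statistically significant at the 0.01 level.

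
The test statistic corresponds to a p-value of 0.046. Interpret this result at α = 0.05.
Since p = 0.046 < α = 0.05, reject H₀.
There is sufficient evidence to reject the null hypothesis; the result is statistically significant at the 0.05 level.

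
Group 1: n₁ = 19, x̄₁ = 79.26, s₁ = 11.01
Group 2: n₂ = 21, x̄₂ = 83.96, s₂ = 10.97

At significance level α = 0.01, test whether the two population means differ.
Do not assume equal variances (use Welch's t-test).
Welch's two-sample t-test:
H₀: μ₁ = μ₂
H₁: μ₁ ≠ μ₂
s₁²/n₁ = 11.01²/19 = 6.3800,  s₂²/n₂ = 10.97²/21 = 5.7305
SE = √(s₁²/n₁ + s₂²/n₂) = √(6.3800 + 5.7305) = 3.4800
df (Welch-Satterthwaite) = (s₁²/n₁ + s₂²/n₂)² / [(s₁²/n₁)²/(n₁-1) + (s₂²/n₂)²/(n₂-1)] ≈ 37.57
t = (x̄₁ - x̄₂) / SE = (79.26 - 83.96) / 3.4800 = -4.70 / 3.4800 = -1.351
p-value = 0.1849

Since p-value > α = 0.01, we fail to reject H₀.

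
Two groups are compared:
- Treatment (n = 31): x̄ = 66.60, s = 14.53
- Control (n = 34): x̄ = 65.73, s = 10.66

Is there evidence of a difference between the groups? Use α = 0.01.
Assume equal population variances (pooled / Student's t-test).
Student's two-sample t-test (equal variances):
H₀: μ₁ = μ₂
H₁: μ₁ ≠ μ₂
df = n₁ + n₂ - 2 = 63
Pooled variance s_p² = [(n₁-1)s₁² + (n₂-1)s₂²] / (n₁ + n₂ - 2) = [(30)(14.53²) + (33)(10.66²)] / 63 = 160.0572
SE = √(s_p²(1/n₁ + 1/n₂)) = √(160.0572 × (1/31 + 1/34)) = 3.1418
t = (x̄₁ - x̄₂) / SE = (66.60 - 65.73) / 3.1418 = 0.87 / 3.1418 = 0.277
p-value = 0.7828

Since p-value > α = 0.01, we fail to reject H₀.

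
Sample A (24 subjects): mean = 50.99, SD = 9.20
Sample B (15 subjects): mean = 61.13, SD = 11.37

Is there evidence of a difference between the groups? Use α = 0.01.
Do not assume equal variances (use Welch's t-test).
Welch's two-sample t-test:
H₀: μ₁ = μ₂
H₁: μ₁ ≠ μ₂
s₁²/n₁ = 9.20²/24 = 3.5267,  s₂²/n₂ = 11.37²/15 = 8.6185
SE = √(s₁²/n₁ + s₂²/n₂) = √(3.5267 + 8.6185) = 3.4850
df (Welch-Satterthwaite) = (s₁²/n₁ + s₂²/n₂)² / [(s₁²/n₁)²/(n₁-1) + (s₂²/n₂)²/(n₂-1)] ≈ 25.23
t = (x̄₁ - x̄₂) / SE = (50.99 - 61.13) / 3.4850 = -10.14 / 3.4850 = -2.910
p-value = 0.0075

Since p-value < α = 0.01, we reject H₀.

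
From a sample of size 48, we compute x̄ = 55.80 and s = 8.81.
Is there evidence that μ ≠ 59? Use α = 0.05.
One-sample t-test:
H₀: μ = 59
H₁: μ ≠ 59
df = n - 1 = 47
t = (x̄ - μ₀) / (s/√n) = (55.80 - 59) / (8.81/√48) = -2.516
p-value = 0.0153

Since p-value < α = 0.05, we reject H₀.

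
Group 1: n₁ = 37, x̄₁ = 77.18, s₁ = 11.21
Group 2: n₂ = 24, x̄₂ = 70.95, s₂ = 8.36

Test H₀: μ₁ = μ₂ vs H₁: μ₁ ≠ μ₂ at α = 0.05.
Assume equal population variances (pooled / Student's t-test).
Student's two-sample t-test (equal variances):
H₀: μ₁ = μ₂
H₁: μ₁ ≠ μ₂
df = n₁ + n₂ - 2 = 59
Pooled variance s_p² = [(n₁-1)s₁² + (n₂-1)s₂²] / (n₁ + n₂ - 2) = [(36)(11.21²) + (23)(8.36²)] / 59 = 103.9215
SE = √(s_p²(1/n₁ + 1/n₂)) = √(103.9215 × (1/37 + 1/24)) = 2.6718
t = (x̄₁ - x̄₂) / SE = (77.18 - 70.95) / 2.6718 = 6.23 / 2.6718 = 2.332
p-value = 0.0231

Since p-value < α = 0.05, we reject H₀.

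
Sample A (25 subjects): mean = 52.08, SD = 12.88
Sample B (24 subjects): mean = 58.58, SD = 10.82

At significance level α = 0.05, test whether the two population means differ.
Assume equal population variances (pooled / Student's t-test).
Student's two-sample t-test (equal variances):
H₀: μ₁ = μ₂
H₁: μ₁ ≠ μ₂
df = n₁ + n₂ - 2 = 47
Pooled variance s_p² = [(n₁-1)s₁² + (n₂-1)s₂²] / (n₁ + n₂ - 2) = [(24)(12.88²) + (23)(10.82²)] / 47 = 142.0028
SE = √(s_p²(1/n₁ + 1/n₂)) = √(142.0028 × (1/25 + 1/24)) = 3.4054
t = (x̄₁ - x̄₂) / SE = (52.08 - 58.58) / 3.4054 = -6.50 / 3.4054 = -1.909
p-value = 0.0624

Since p-value > α = 0.05, we fail to reject H₀.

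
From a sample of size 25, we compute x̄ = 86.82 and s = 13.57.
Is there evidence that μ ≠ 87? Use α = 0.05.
One-sample t-test:
H₀: μ = 87
H₁: μ ≠ 87
df = n - 1 = 24
t = (x̄ - μ₀) / (s/√n) = (86.82 - 87) / (13.57/√25) = -0.066
p-value = 0.9477

Since p-value > α = 0.05, we fail to reject H₀.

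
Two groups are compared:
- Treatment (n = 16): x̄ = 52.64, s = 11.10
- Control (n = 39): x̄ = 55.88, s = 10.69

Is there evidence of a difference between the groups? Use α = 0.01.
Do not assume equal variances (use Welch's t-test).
Welch's two-sample t-test:
H₀: μ₁ = μ₂
H₁: μ₁ ≠ μ₂
s₁²/n₁ = 11.10²/16 = 7.7006,  s₂²/n₂ = 10.69²/39 = 2.9302
SE = √(s₁²/n₁ + s₂²/n₂) = √(7.7006 + 2.9302) = 3.2605
df (Welch-Satterthwaite) = (s₁²/n₁ + s₂²/n₂)² / [(s₁²/n₁)²/(n₁-1) + (s₂²/n₂)²/(n₂-1)] ≈ 27.04
t = (x̄₁ - x̄₂) / SE = (52.64 - 55.88) / 3.2605 = -3.24 / 3.2605 = -0.994
p-value = 0.3292

Since p-value > α = 0.01, we fail to reject H₀.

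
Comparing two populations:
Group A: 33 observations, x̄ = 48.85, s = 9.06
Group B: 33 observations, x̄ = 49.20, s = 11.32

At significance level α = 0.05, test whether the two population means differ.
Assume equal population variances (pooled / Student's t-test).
Student's two-sample t-test (equal variances):
H₀: μ₁ = μ₂
H₁: μ₁ ≠ μ₂
df = n₁ + n₂ - 2 = 64
Pooled variance s_p² = [(n₁-1)s₁² + (n₂-1)s₂²] / (n₁ + n₂ - 2) = [(32)(9.06²) + (32)(11.32²)] / 64 = 105.1130
SE = √(s_p²(1/n₁ + 1/n₂)) = √(105.1130 × (1/33 + 1/33)) = 2.5240
t = (x̄₁ - x̄₂) / SE = (48.85 - 49.20) / 2.5240 = -0.35 / 2.5240 = -0.139
p-value = 0.8901

Since p-value > α = 0.05, we fail to reject H₀.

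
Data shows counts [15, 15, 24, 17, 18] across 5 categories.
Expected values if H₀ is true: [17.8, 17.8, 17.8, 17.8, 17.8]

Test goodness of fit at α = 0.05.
Chi-square goodness of fit test:
H₀: observed counts match expected distribution
H₁: observed counts differ from expected distribution
df = k - 1 = 4
χ² = Σ(O - E)²/E
   = (15 - 17.8)²/17.8 + (15 - 17.8)²/17.8 + (24 - 17.8)²/17.8 + (17 - 17.8)²/17.8 + (18 - 17.8)²/17.8
   = 0.440 + 0.440 + 2.160 + 0.036 + 0.002
   = 3.08
p-value = 0.5448

Since p-value > α = 0.05, we fail to reject H₀.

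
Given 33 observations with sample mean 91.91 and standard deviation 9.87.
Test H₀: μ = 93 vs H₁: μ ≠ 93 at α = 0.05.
One-sample t-test:
H₀: μ = 93
H₁: μ ≠ 93
df = n - 1 = 32
t = (x̄ - μ₀) / (s/√n) = (91.91 - 93) / (9.87/√33) = -0.634
p-value = 0.5303

Since p-value > α = 0.05, we fail to reject H₀.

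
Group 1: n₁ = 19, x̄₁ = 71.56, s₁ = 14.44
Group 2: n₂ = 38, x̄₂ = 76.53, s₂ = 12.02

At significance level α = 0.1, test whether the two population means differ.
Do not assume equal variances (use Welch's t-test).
Welch's two-sample t-test:
H₀: μ₁ = μ₂
H₁: μ₁ ≠ μ₂
s₁²/n₁ = 14.44²/19 = 10.9744,  s₂²/n₂ = 12.02²/38 = 3.8021
SE = √(s₁²/n₁ + s₂²/n₂) = √(10.9744 + 3.8021) = 3.8440
df (Welch-Satterthwaite) = (s₁²/n₁ + s₂²/n₂)² / [(s₁²/n₁)²/(n₁-1) + (s₂²/n₂)²/(n₂-1)] ≈ 30.83
t = (x̄₁ - x̄₂) / SE = (71.56 - 76.53) / 3.8440 = -4.97 / 3.8440 = -1.293
p-value = 0.2056

Since p-value > α = 0.1, we fail to reject H₀.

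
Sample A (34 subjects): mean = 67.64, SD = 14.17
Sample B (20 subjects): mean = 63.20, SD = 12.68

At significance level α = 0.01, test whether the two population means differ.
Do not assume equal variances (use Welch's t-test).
Welch's two-sample t-test:
H₀: μ₁ = μ₂
H₁: μ₁ ≠ μ₂
s₁²/n₁ = 14.17²/34 = 5.9056,  s₂²/n₂ = 12.68²/20 = 8.0391
SE = √(s₁²/n₁ + s₂²/n₂) = √(5.9056 + 8.0391) = 3.7343
df (Welch-Satterthwaite) = (s₁²/n₁ + s₂²/n₂)² / [(s₁²/n₁)²/(n₁-1) + (s₂²/n₂)²/(n₂-1)] ≈ 43.62
t = (x̄₁ - x̄₂) / SE = (67.64 - 63.20) / 3.7343 = 4.44 / 3.7343 = 1.189
p-value = 0.2409

Since p-value > α = 0.01, we fail to reject H₀.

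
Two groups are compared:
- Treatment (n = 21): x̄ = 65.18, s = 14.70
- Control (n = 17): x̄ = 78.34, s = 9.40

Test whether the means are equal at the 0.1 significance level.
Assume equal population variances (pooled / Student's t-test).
Student's two-sample t-test (equal variances):
H₀: μ₁ = μ₂
H₁: μ₁ ≠ μ₂
df = n₁ + n₂ - 2 = 36
Pooled variance s_p² = [(n₁-1)s₁² + (n₂-1)s₂²] / (n₁ + n₂ - 2) = [(20)(14.70²) + (16)(9.40²)] / 36 = 159.3211
SE = √(s_p²(1/n₁ + 1/n₂)) = √(159.3211 × (1/21 + 1/17)) = 4.1181
t = (x̄₁ - x̄₂) / SE = (65.18 - 78.34) / 4.1181 = -13.16 / 4.1181 = -3.196
p-value = 0.0029

Since p-value < α = 0.1, we reject H₀.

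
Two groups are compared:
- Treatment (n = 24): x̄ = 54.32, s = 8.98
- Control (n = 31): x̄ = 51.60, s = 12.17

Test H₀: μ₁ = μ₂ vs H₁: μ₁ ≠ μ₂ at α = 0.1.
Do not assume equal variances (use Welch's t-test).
Welch's two-sample t-test:
H₀: μ₁ = μ₂
H₁: μ₁ ≠ μ₂
s₁²/n₁ = 8.98²/24 = 3.3600,  s₂²/n₂ = 12.17²/31 = 4.7777
SE = √(s₁²/n₁ + s₂²/n₂) = √(3.3600 + 4.7777) = 2.8527
df (Welch-Satterthwaite) = (s₁²/n₁ + s₂²/n₂)² / [(s₁²/n₁)²/(n₁-1) + (s₂²/n₂)²/(n₂-1)] ≈ 52.90
t = (x̄₁ - x̄₂) / SE = (54.32 - 51.60) / 2.8527 = 2.72 / 2.8527 = 0.953
p-value = 0.3447

Since p-value > α = 0.1, we fail to reject H₀.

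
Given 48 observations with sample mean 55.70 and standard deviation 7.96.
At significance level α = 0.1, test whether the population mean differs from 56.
One-sample t-test:
H₀: μ = 56
H₁: μ ≠ 56
df = n - 1 = 47
t = (x̄ - μ₀) / (s/√n) = (55.70 - 56) / (7.96/√48) = -0.261
p-value = 0.7951

Since p-value > α = 0.1, we fail to reject H₀.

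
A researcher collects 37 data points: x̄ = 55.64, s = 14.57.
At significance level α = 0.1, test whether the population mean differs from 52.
One-sample t-test:
H₀: μ = 52
H₁: μ ≠ 52
df = n - 1 = 36
t = (x̄ - μ₀) / (s/√n) = (55.64 - 52) / (14.57/√37) = 1.520
p-value = 0.1373

Since p-value > α = 0.1, we fail to reject H₀.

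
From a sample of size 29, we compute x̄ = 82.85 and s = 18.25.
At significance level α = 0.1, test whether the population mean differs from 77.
One-sample t-test:
H₀: μ = 77
H₁: μ ≠ 77
df = n - 1 = 28
t = (x̄ - μ₀) / (s/√n) = (82.85 - 77) / (18.25/√29) = 1.726
p-value = 0.0953

Since p-value < α = 0.1, we reject H₀.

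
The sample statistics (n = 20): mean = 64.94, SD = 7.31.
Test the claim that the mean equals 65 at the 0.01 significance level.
One-sample t-test:
H₀: μ = 65
H₁: μ ≠ 65
df = n - 1 = 19
t = (x̄ - μ₀) / (s/√n) = (64.94 - 65) / (7.31/√20) = -0.037
p-value = 0.9711

Since p-value > α = 0.01, we fail to reject H₀.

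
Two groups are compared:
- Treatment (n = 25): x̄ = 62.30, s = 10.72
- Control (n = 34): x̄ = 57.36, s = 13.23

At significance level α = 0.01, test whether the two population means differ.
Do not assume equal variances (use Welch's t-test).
Welch's two-sample t-test:
H₀: μ₁ = μ₂
H₁: μ₁ ≠ μ₂
s₁²/n₁ = 10.72²/25 = 4.5967,  s₂²/n₂ = 13.23²/34 = 5.1480
SE = √(s₁²/n₁ + s₂²/n₂) = √(4.5967 + 5.1480) = 3.1217
df (Welch-Satterthwaite) = (s₁²/n₁ + s₂²/n₂)² / [(s₁²/n₁)²/(n₁-1) + (s₂²/n₂)²/(n₂-1)] ≈ 56.41
t = (x̄₁ - x̄₂) / SE = (62.30 - 57.36) / 3.1217 = 4.94 / 3.1217 = 1.582
p-value = 0.1191

Since p-value > α = 0.01, we fail to reject H₀.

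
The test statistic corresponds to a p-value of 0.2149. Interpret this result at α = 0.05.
Since p = 0.2149 > α = 0.05, fail to reject H₀.
There is insufficient evidence to reject the null hypothesis; the result is not statistically significant at the 0.05 level.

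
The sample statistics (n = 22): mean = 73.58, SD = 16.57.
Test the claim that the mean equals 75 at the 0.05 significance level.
One-sample t-test:
H₀: μ = 75
H₁: μ ≠ 75
df = n - 1 = 21
t = (x̄ - μ₀) / (s/√n) = (73.58 - 75) / (16.57/√22) = -0.402
p-value = 0.6918

Since p-value > α = 0.05, we fail to reject H₀.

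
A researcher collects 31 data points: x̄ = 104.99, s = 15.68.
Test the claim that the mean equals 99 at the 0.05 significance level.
One-sample t-test:
H₀: μ = 99
H₁: μ ≠ 99
df = n - 1 = 30
t = (x̄ - μ₀) / (s/√n) = (104.99 - 99) / (15.68/√31) = 2.127
p-value = 0.0418

Since p-value < α = 0.05, we reject H₀.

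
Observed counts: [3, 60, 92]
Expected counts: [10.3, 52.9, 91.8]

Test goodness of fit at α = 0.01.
Chi-square goodness of fit test:
H₀: observed counts match expected distribution
H₁: observed counts differ from expected distribution
df = k - 1 = 2
χ² = Σ(O - E)²/E
   = (3 - 10.3)²/10.3 + (60 - 52.9)²/52.9 + (92 - 91.8)²/91.8
   = 5.174 + 0.953 + 0.000
   = 6.13
p-value = 0.0467

Since p-value > α = 0.01, we fail to reject H₀.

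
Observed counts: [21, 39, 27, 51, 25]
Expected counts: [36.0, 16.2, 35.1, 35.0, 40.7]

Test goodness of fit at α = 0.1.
Chi-square goodness of fit test:
H₀: observed counts match expected distribution
H₁: observed counts differ from expected distribution
df = k - 1 = 4
χ² = Σ(O - E)²/E
   = (21 - 36.0)²/36.0 + (39 - 16.2)²/16.2 + (27 - 35.1)²/35.1 + (51 - 35.0)²/35.0 + (25 - 40.7)²/40.7
   = 6.250 + 32.089 + 1.869 + 7.314 + 6.056
   = 53.58
p-value < 0.0001

Since p-value < α = 0.1, we reject H₀.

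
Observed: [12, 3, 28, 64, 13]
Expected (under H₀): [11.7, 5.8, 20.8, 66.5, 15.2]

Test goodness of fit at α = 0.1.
Chi-square goodness of fit test:
H₀: observed counts match expected distribution
H₁: observed counts differ from expected distribution
df = k - 1 = 4
χ² = Σ(O - E)²/E
   = (12 - 11.7)²/11.7 + (3 - 5.8)²/5.8 + (28 - 20.8)²/20.8 + (64 - 66.5)²/66.5 + (13 - 15.2)²/15.2
   = 0.008 + 1.352 + 2.492 + 0.094 + 0.318
   = 4.26
p-value = 0.3714

Since p-value > α = 0.1, we fail to reject H₀.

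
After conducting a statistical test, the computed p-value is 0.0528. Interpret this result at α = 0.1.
Since p = 0.0528 < α = 0.1, reject H₀.
There is sufficient evidence to reject the null hypothesis; the result is statistically significant at the 0.1 level.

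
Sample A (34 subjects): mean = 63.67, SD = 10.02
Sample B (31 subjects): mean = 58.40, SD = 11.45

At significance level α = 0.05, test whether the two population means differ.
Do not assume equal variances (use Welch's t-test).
Welch's two-sample t-test:
H₀: μ₁ = μ₂
H₁: μ₁ ≠ μ₂
s₁²/n₁ = 10.02²/34 = 2.9530,  s₂²/n₂ = 11.45²/31 = 4.2291
SE = √(s₁²/n₁ + s₂²/n₂) = √(2.9530 + 4.2291) = 2.6799
df (Welch-Satterthwaite) = (s₁²/n₁ + s₂²/n₂)² / [(s₁²/n₁)²/(n₁-1) + (s₂²/n₂)²/(n₂-1)] ≈ 59.95
t = (x̄₁ - x̄₂) / SE = (63.67 - 58.40) / 2.6799 = 5.27 / 2.6799 = 1.966
p-value = 0.0539

Since p-value > α = 0.05, we fail to reject H₀.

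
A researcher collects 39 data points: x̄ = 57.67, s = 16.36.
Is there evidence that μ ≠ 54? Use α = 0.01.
One-sample t-test:
H₀: μ = 54
H₁: μ ≠ 54
df = n - 1 = 38
t = (x̄ - μ₀) / (s/√n) = (57.67 - 54) / (16.36/√39) = 1.401
p-value = 0.1694

Since p-value > α = 0.01, we fail to reject H₀.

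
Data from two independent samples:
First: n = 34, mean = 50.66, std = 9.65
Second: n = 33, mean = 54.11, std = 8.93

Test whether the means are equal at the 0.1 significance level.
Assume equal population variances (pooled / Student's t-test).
Student's two-sample t-test (equal variances):
H₀: μ₁ = μ₂
H₁: μ₁ ≠ μ₂
df = n₁ + n₂ - 2 = 65
Pooled variance s_p² = [(n₁-1)s₁² + (n₂-1)s₂²] / (n₁ + n₂ - 2) = [(33)(9.65²) + (32)(8.93²)] / 65 = 86.5366
SE = √(s_p²(1/n₁ + 1/n₂)) = √(86.5366 × (1/34 + 1/33)) = 2.2732
t = (x̄₁ - x̄₂) / SE = (50.66 - 54.11) / 2.2732 = -3.45 / 2.2732 = -1.518
p-value = 0.1339

Since p-value > α = 0.1, we fail to reject H₀.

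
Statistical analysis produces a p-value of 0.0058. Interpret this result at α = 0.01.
Since p = 0.0058 < α = 0.01, reject H₀.
There is sufficient evidence to reject the null hypothesis; the result is statistically significant at the 0.01 level.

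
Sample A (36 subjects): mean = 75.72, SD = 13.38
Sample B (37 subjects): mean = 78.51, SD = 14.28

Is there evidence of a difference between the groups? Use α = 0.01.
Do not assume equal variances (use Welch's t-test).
Welch's two-sample t-test:
H₀: μ₁ = μ₂
H₁: μ₁ ≠ μ₂
s₁²/n₁ = 13.38²/36 = 4.9729,  s₂²/n₂ = 14.28²/37 = 5.5113
SE = √(s₁²/n₁ + s₂²/n₂) = √(4.9729 + 5.5113) = 3.2379
df (Welch-Satterthwaite) = (s₁²/n₁ + s₂²/n₂)² / [(s₁²/n₁)²/(n₁-1) + (s₂²/n₂)²/(n₂-1)] ≈ 70.90
t = (x̄₁ - x̄₂) / SE = (75.72 - 78.51) / 3.2379 = -2.79 / 3.2379 = -0.862
p-value = 0.3918

Since p-value > α = 0.01, we fail to reject H₀.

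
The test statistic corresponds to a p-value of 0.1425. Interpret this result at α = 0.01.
Since p = 0.1425 > α = 0.01, fail to reject H₀.
There is insufficient evidence to reject the null hypothesis; the result is not statistically significant at the 0.01 level.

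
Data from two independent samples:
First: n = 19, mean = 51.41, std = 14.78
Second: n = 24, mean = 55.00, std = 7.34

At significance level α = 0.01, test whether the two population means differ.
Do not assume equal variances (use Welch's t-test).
Welch's two-sample t-test:
H₀: μ₁ = μ₂
H₁: μ₁ ≠ μ₂
s₁²/n₁ = 14.78²/19 = 11.4973,  s₂²/n₂ = 7.34²/24 = 2.2448
SE = √(s₁²/n₁ + s₂²/n₂) = √(11.4973 + 2.2448) = 3.7070
df (Welch-Satterthwaite) = (s₁²/n₁ + s₂²/n₂)² / [(s₁²/n₁)²/(n₁-1) + (s₂²/n₂)²/(n₂-1)] ≈ 24.97
t = (x̄₁ - x̄₂) / SE = (51.41 - 55.00) / 3.7070 = -3.59 / 3.7070 = -0.968
p-value = 0.3421

Since p-value > α = 0.01, we fail to reject H₀.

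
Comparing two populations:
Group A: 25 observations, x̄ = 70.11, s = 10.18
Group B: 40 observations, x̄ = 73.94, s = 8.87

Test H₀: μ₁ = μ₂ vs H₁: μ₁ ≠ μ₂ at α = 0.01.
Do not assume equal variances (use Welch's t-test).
Welch's two-sample t-test:
H₀: μ₁ = μ₂
H₁: μ₁ ≠ μ₂
s₁²/n₁ = 10.18²/25 = 4.1453,  s₂²/n₂ = 8.87²/40 = 1.9669
SE = √(s₁²/n₁ + s₂²/n₂) = √(4.1453 + 1.9669) = 2.4723
df (Welch-Satterthwaite) = (s₁²/n₁ + s₂²/n₂)² / [(s₁²/n₁)²/(n₁-1) + (s₂²/n₂)²/(n₂-1)] ≈ 45.83
t = (x̄₁ - x̄₂) / SE = (70.11 - 73.94) / 2.4723 = -3.83 / 2.4723 = -1.549
p-value = 0.1282

Since p-value > α = 0.01, we fail to reject H₀.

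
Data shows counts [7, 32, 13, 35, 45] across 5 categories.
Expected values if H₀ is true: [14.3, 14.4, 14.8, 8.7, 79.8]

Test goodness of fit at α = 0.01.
Chi-square goodness of fit test:
H₀: observed counts match expected distribution
H₁: observed counts differ from expected distribution
df = k - 1 = 4
χ² = Σ(O - E)²/E
   = (7 - 14.3)²/14.3 + (32 - 14.4)²/14.4 + (13 - 14.8)²/14.8 + (35 - 8.7)²/8.7 + (45 - 79.8)²/79.8
   = 3.727 + 21.511 + 0.219 + 79.505 + 15.176
   = 120.14
p-value < 0.0001

Since p-value < α = 0.01, we reject H₀.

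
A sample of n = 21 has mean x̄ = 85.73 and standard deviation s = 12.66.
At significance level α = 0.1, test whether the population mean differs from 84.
One-sample t-test:
H₀: μ = 84
H₁: μ ≠ 84
df = n - 1 = 20
t = (x̄ - μ₀) / (s/√n) = (85.73 - 84) / (12.66/√21) = 0.626
p-value = 0.5383

Since p-value > α = 0.1, we fail to reject H₀.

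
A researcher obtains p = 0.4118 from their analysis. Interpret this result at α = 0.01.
Since p = 0.4118 > α = 0.01, fail to reject H₀.
There is insufficient evidence to reject the null hypothesis; the result is not statistically significant at the 0.01 level.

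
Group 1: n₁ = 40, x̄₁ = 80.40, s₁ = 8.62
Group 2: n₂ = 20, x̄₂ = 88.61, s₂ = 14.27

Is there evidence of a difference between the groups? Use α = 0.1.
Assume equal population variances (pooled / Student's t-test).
Student's two-sample t-test (equal variances):
H₀: μ₁ = μ₂
H₁: μ₁ ≠ μ₂
df = n₁ + n₂ - 2 = 58
Pooled variance s_p² = [(n₁-1)s₁² + (n₂-1)s₂²] / (n₁ + n₂ - 2) = [(39)(8.62²) + (19)(14.27²)] / 58 = 116.6706
SE = √(s_p²(1/n₁ + 1/n₂)) = √(116.6706 × (1/40 + 1/20)) = 2.9581
t = (x̄₁ - x̄₂) / SE = (80.40 - 88.61) / 2.9581 = -8.21 / 2.9581 = -2.775
p-value = 0.0074

Since p-value < α = 0.1, we reject H₀.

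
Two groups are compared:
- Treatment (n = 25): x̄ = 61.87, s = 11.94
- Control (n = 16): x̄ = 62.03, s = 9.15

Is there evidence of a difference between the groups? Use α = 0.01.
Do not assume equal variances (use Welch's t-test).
Welch's two-sample t-test:
H₀: μ₁ = μ₂
H₁: μ₁ ≠ μ₂
s₁²/n₁ = 11.94²/25 = 5.7025,  s₂²/n₂ = 9.15²/16 = 5.2327
SE = √(s₁²/n₁ + s₂²/n₂) = √(5.7025 + 5.2327) = 3.3068
df (Welch-Satterthwaite) = (s₁²/n₁ + s₂²/n₂)² / [(s₁²/n₁)²/(n₁-1) + (s₂²/n₂)²/(n₂-1)] ≈ 37.60
t = (x̄₁ - x̄₂) / SE = (61.87 - 62.03) / 3.3068 = -0.16 / 3.3068 = -0.048
p-value = 0.9617

Since p-value > α = 0.01, we fail to reject H₀.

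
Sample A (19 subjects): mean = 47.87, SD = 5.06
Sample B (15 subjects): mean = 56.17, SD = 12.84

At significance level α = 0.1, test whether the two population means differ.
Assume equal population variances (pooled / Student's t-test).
Student's two-sample t-test (equal variances):
H₀: μ₁ = μ₂
H₁: μ₁ ≠ μ₂
df = n₁ + n₂ - 2 = 32
Pooled variance s_p² = [(n₁-1)s₁² + (n₂-1)s₂²] / (n₁ + n₂ - 2) = [(18)(5.06²) + (14)(12.84²)] / 32 = 86.5307
SE = √(s_p²(1/n₁ + 1/n₂)) = √(86.5307 × (1/19 + 1/15)) = 3.2129
t = (x̄₁ - x̄₂) / SE = (47.87 - 56.17) / 3.2129 = -8.30 / 3.2129 = -2.583
p-value = 0.0146

Since p-value < α = 0.1, we reject H₀.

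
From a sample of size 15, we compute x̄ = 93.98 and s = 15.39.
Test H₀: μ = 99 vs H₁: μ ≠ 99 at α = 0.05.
One-sample t-test:
H₀: μ = 99
H₁: μ ≠ 99
df = n - 1 = 14
t = (x̄ - μ₀) / (s/√n) = (93.98 - 99) / (15.39/√15) = -1.263
p-value = 0.2271

Since p-value > α = 0.05, we fail to reject H₀.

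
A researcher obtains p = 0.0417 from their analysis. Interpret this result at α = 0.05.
Since p = 0.0417 < α = 0.05, reject H₀.
There is sufficient evidence to reject the null hypothesis; the result is statistically significant at the 0.05 level.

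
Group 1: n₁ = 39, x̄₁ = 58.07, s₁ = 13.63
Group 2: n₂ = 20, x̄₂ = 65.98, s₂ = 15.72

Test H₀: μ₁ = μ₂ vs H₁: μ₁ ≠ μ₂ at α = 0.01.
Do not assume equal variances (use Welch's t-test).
Welch's two-sample t-test:
H₀: μ₁ = μ₂
H₁: μ₁ ≠ μ₂
s₁²/n₁ = 13.63²/39 = 4.7635,  s₂²/n₂ = 15.72²/20 = 12.3559
SE = √(s₁²/n₁ + s₂²/n₂) = √(4.7635 + 12.3559) = 4.1376
df (Welch-Satterthwaite) = (s₁²/n₁ + s₂²/n₂)² / [(s₁²/n₁)²/(n₁-1) + (s₂²/n₂)²/(n₂-1)] ≈ 33.95
t = (x̄₁ - x̄₂) / SE = (58.07 - 65.98) / 4.1376 = -7.91 / 4.1376 = -1.912
p-value = 0.0644

Since p-value > α = 0.01, we fail to reject H₀.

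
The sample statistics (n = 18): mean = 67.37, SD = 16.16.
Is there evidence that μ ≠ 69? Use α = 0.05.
One-sample t-test:
H₀: μ = 69
H₁: μ ≠ 69
df = n - 1 = 17
t = (x̄ - μ₀) / (s/√n) = (67.37 - 69) / (16.16/√18) = -0.428
p-value = 0.6741

Since p-value > α = 0.05, we fail to reject H₀.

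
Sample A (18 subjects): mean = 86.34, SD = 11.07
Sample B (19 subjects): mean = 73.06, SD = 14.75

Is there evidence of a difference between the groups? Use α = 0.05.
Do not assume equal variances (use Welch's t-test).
Welch's two-sample t-test:
H₀: μ₁ = μ₂
H₁: μ₁ ≠ μ₂
s₁²/n₁ = 11.07²/18 = 6.8081,  s₂²/n₂ = 14.75²/19 = 11.4507
SE = √(s₁²/n₁ + s₂²/n₂) = √(6.8081 + 11.4507) = 4.2730
df (Welch-Satterthwaite) = (s₁²/n₁ + s₂²/n₂)² / [(s₁²/n₁)²/(n₁-1) + (s₂²/n₂)²/(n₂-1)] ≈ 33.30
t = (x̄₁ - x̄₂) / SE = (86.34 - 73.06) / 4.2730 = 13.28 / 4.2730 = 3.108
p-value = 0.0038

Since p-value < α = 0.05, we reject H₀.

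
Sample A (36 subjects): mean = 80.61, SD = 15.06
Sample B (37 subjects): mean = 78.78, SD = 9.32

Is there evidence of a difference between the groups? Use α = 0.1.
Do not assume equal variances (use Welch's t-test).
Welch's two-sample t-test:
H₀: μ₁ = μ₂
H₁: μ₁ ≠ μ₂
s₁²/n₁ = 15.06²/36 = 6.3001,  s₂²/n₂ = 9.32²/37 = 2.3476
SE = √(s₁²/n₁ + s₂²/n₂) = √(6.3001 + 2.3476) = 2.9407
df (Welch-Satterthwaite) = (s₁²/n₁ + s₂²/n₂)² / [(s₁²/n₁)²/(n₁-1) + (s₂²/n₂)²/(n₂-1)] ≈ 58.10
t = (x̄₁ - x̄₂) / SE = (80.61 - 78.78) / 2.9407 = 1.83 / 2.9407 = 0.622
p-value = 0.5362

Since p-value > α = 0.1, we fail to reject H₀.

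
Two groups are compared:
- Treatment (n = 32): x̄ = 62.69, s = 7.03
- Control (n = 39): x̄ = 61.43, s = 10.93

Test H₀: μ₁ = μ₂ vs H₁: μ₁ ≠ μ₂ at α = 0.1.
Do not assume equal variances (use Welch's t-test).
Welch's two-sample t-test:
H₀: μ₁ = μ₂
H₁: μ₁ ≠ μ₂
s₁²/n₁ = 7.03²/32 = 1.5444,  s₂²/n₂ = 10.93²/39 = 3.0632
SE = √(s₁²/n₁ + s₂²/n₂) = √(1.5444 + 3.0632) = 2.1465
df (Welch-Satterthwaite) = (s₁²/n₁ + s₂²/n₂)² / [(s₁²/n₁)²/(n₁-1) + (s₂²/n₂)²/(n₂-1)] ≈ 65.55
t = (x̄₁ - x̄₂) / SE = (62.69 - 61.43) / 2.1465 = 1.26 / 2.1465 = 0.587
p-value = 0.5592

Since p-value > α = 0.1, we fail to reject H₀.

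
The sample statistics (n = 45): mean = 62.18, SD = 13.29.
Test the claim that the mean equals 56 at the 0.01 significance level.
One-sample t-test:
H₀: μ = 56
H₁: μ ≠ 56
df = n - 1 = 44
t = (x̄ - μ₀) / (s/√n) = (62.18 - 56) / (13.29/√45) = 3.119
p-value = 0.0032

Since p-value < α = 0.01, we reject H₀.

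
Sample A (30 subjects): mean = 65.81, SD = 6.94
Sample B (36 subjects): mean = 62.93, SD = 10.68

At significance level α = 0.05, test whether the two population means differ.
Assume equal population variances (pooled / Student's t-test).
Student's two-sample t-test (equal variances):
H₀: μ₁ = μ₂
H₁: μ₁ ≠ μ₂
df = n₁ + n₂ - 2 = 64
Pooled variance s_p² = [(n₁-1)s₁² + (n₂-1)s₂²] / (n₁ + n₂ - 2) = [(29)(6.94²) + (35)(10.68²)] / 64 = 84.2020
SE = √(s_p²(1/n₁ + 1/n₂)) = √(84.2020 × (1/30 + 1/36)) = 2.2684
t = (x̄₁ - x̄₂) / SE = (65.81 - 62.93) / 2.2684 = 2.88 / 2.2684 = 1.270
p-value = 0.2088

Since p-value > α = 0.05, we fail to reject H₀.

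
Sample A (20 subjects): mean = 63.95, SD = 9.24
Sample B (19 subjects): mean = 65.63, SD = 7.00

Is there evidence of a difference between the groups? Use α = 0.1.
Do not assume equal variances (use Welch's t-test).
Welch's two-sample t-test:
H₀: μ₁ = μ₂
H₁: μ₁ ≠ μ₂
s₁²/n₁ = 9.24²/20 = 4.2689,  s₂²/n₂ = 7.00²/19 = 2.5789
SE = √(s₁²/n₁ + s₂²/n₂) = √(4.2689 + 2.5789) = 2.6168
df (Welch-Satterthwaite) = (s₁²/n₁ + s₂²/n₂)² / [(s₁²/n₁)²/(n₁-1) + (s₂²/n₂)²/(n₂-1)] ≈ 35.29
t = (x̄₁ - x̄₂) / SE = (63.95 - 65.63) / 2.6168 = -1.68 / 2.6168 = -0.642
p-value = 0.5250

Since p-value > α = 0.1, we fail to reject H₀.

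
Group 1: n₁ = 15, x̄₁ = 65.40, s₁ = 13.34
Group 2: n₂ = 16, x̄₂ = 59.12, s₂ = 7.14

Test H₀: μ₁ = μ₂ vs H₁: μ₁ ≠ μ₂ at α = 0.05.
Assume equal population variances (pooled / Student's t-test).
Student's two-sample t-test (equal variances):
H₀: μ₁ = μ₂
H₁: μ₁ ≠ μ₂
df = n₁ + n₂ - 2 = 29
Pooled variance s_p² = [(n₁-1)s₁² + (n₂-1)s₂²] / (n₁ + n₂ - 2) = [(14)(13.34²) + (15)(7.14²)] / 29 = 112.2784
SE = √(s_p²(1/n₁ + 1/n₂)) = √(112.2784 × (1/15 + 1/16)) = 3.8082
t = (x̄₁ - x̄₂) / SE = (65.40 - 59.12) / 3.8082 = 6.28 / 3.8082 = 1.649
p-value = 0.1099

Since p-value > α = 0.05, we fail to reject H₀.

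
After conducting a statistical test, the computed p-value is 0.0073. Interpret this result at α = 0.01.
Since p = 0.0073 < α = 0.01, reject H₀.
There is sufficient evidence to reject the null hypothesis; the result is statistically significant at the 0.01 level.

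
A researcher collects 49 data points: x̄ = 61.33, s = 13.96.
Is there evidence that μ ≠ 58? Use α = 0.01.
One-sample t-test:
H₀: μ = 58
H₁: μ ≠ 58
df = n - 1 = 48
t = (x̄ - μ₀) / (s/√n) = (61.33 - 58) / (13.96/√49) = 1.670
p-value = 0.1015

Since p-value > α = 0.01, we fail to reject H₀.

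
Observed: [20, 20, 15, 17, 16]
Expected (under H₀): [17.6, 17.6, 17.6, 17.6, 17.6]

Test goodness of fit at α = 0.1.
Chi-square goodness of fit test:
H₀: observed counts match expected distribution
H₁: observed counts differ from expected distribution
df = k - 1 = 4
χ² = Σ(O - E)²/E
   = (20 - 17.6)²/17.6 + (20 - 17.6)²/17.6 + (15 - 17.6)²/17.6 + (17 - 17.6)²/17.6 + (16 - 17.6)²/17.6
   = 0.327 + 0.327 + 0.384 + 0.020 + 0.145
   = 1.20
p-value = 0.8773

Since p-value > α = 0.1, we fail to reject H₀.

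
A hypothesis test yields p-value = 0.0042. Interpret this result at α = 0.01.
Since p = 0.0042 < α = 0.01, reject H₀.
There is sufficient evidence to reject the null hypothesis; the result is statistically significant at the 0.01 level.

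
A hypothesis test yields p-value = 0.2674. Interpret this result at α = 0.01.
Since p = 0.2674 > α = 0.01, fail to reject H₀.
There is insufficient evidence to reject the null hypothesis; the result is not statistically significant at the 0.01 level.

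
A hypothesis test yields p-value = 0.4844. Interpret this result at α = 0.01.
Since p = 0.4844 > α = 0.01, fail to reject H₀.
There is insufficient evidence to reject the null hypothesis; the result is not statistically significant at the 0.01 level.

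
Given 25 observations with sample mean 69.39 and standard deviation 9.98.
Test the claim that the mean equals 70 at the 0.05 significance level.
One-sample t-test:
H₀: μ = 70
H₁: μ ≠ 70
df = n - 1 = 24
t = (x̄ - μ₀) / (s/√n) = (69.39 - 70) / (9.98/√25) = -0.306
p-value = 0.7625

Since p-value > α = 0.05, we fail to reject H₀.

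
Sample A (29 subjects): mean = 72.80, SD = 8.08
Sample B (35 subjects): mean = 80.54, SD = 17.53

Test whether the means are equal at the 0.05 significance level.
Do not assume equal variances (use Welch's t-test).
Welch's two-sample t-test:
H₀: μ₁ = μ₂
H₁: μ₁ ≠ μ₂
s₁²/n₁ = 8.08²/29 = 2.2513,  s₂²/n₂ = 17.53²/35 = 8.7800
SE = √(s₁²/n₁ + s₂²/n₂) = √(2.2513 + 8.7800) = 3.3213
df (Welch-Satterthwaite) = (s₁²/n₁ + s₂²/n₂)² / [(s₁²/n₁)²/(n₁-1) + (s₂²/n₂)²/(n₂-1)] ≈ 49.70
t = (x̄₁ - x̄₂) / SE = (72.80 - 80.54) / 3.3213 = -7.74 / 3.3213 = -2.330
p-value = 0.0239

Since p-value < α = 0.05, we reject H₀.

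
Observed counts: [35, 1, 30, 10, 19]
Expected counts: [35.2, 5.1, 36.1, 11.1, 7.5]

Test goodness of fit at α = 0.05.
Chi-square goodness of fit test:
H₀: observed counts match expected distribution
H₁: observed counts differ from expected distribution
df = k - 1 = 4
χ² = Σ(O - E)²/E
   = (35 - 35.2)²/35.2 + (1 - 5.1)²/5.1 + (30 - 36.1)²/36.1 + (10 - 11.1)²/11.1 + (19 - 7.5)²/7.5
   = 0.001 + 3.296 + 1.031 + 0.109 + 17.633
   = 22.07
p-value = 0.0002

Since p-value < α = 0.05, we reject H₀.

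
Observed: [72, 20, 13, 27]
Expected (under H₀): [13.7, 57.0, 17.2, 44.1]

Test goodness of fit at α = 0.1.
Chi-square goodness of fit test:
H₀: observed counts match expected distribution
H₁: observed counts differ from expected distribution
df = k - 1 = 3
χ² = Σ(O - E)²/E
   = (72 - 13.7)²/13.7 + (20 - 57.0)²/57.0 + (13 - 17.2)²/17.2 + (27 - 44.1)²/44.1
   = 248.094 + 24.018 + 1.026 + 6.631
   = 279.77
p-value < 0.0001

Since p-value < α = 0.1, we reject H₀.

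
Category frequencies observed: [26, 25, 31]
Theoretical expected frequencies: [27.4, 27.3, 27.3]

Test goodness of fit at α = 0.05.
Chi-square goodness of fit test:
H₀: observed counts match expected distribution
H₁: observed counts differ from expected distribution
df = k - 1 = 2
χ² = Σ(O - E)²/E
   = (26 - 27.4)²/27.4 + (25 - 27.3)²/27.3 + (31 - 27.3)²/27.3
   = 0.072 + 0.194 + 0.501
   = 0.77
p-value = 0.6816

Since p-value > α = 0.05, we fail to reject H₀.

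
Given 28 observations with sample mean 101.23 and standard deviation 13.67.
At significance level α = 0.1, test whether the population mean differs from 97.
One-sample t-test:
H₀: μ = 97
H₁: μ ≠ 97
df = n - 1 = 27
t = (x̄ - μ₀) / (s/√n) = (101.23 - 97) / (13.67/√28) = 1.637
p-value = 0.1132

Since p-value > α = 0.1, we fail to reject H₀.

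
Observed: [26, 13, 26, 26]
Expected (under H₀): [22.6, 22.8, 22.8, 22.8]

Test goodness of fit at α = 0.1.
Chi-square goodness of fit test:
H₀: observed counts match expected distribution
H₁: observed counts differ from expected distribution
df = k - 1 = 3
χ² = Σ(O - E)²/E
   = (26 - 22.6)²/22.6 + (13 - 22.8)²/22.8 + (26 - 22.8)²/22.8 + (26 - 22.8)²/22.8
   = 0.512 + 4.212 + 0.449 + 0.449
   = 5.62
p-value = 0.1315

Since p-value > α = 0.1, we fail to reject H₀.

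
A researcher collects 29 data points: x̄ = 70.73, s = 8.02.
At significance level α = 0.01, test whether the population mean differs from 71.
One-sample t-test:
H₀: μ = 71
H₁: μ ≠ 71
df = n - 1 = 28
t = (x̄ - μ₀) / (s/√n) = (70.73 - 71) / (8.02/√29) = -0.181
p-value = 0.8574

Since p-value > α = 0.01, we fail to reject H₀.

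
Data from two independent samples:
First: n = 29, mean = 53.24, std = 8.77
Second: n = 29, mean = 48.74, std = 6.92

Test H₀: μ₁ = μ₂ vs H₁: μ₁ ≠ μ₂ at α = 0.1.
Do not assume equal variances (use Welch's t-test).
Welch's two-sample t-test:
H₀: μ₁ = μ₂
H₁: μ₁ ≠ μ₂
s₁²/n₁ = 8.77²/29 = 2.6522,  s₂²/n₂ = 6.92²/29 = 1.6513
SE = √(s₁²/n₁ + s₂²/n₂) = √(2.6522 + 1.6513) = 2.0745
df (Welch-Satterthwaite) = (s₁²/n₁ + s₂²/n₂)² / [(s₁²/n₁)²/(n₁-1) + (s₂²/n₂)²/(n₂-1)] ≈ 53.13
t = (x̄₁ - x̄₂) / SE = (53.24 - 48.74) / 2.0745 = 4.50 / 2.0745 = 2.169
p-value = 0.0346

Since p-value < α = 0.1, we reject H₀.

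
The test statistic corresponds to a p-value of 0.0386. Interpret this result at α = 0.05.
Since p = 0.0386 < α = 0.05, reject H₀.
There is sufficient evidence to reject the null hypothesis; the result is statistically significant at the 0.05 level.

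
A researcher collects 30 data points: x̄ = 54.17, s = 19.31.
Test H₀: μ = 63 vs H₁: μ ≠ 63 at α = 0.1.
One-sample t-test:
H₀: μ = 63
H₁: μ ≠ 63
df = n - 1 = 29
t = (x̄ - μ₀) / (s/√n) = (54.17 - 63) / (19.31/√30) = -2.505
p-value = 0.0181

Since p-value < α = 0.1, we reject H₀.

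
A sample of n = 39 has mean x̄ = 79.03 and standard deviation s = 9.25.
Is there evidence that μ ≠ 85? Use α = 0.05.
One-sample t-test:
H₀: μ = 85
H₁: μ ≠ 85
df = n - 1 = 38
t = (x̄ - μ₀) / (s/√n) = (79.03 - 85) / (9.25/√39) = -4.031
p-value = 0.0003

Since p-value < α = 0.05, we reject H₀.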